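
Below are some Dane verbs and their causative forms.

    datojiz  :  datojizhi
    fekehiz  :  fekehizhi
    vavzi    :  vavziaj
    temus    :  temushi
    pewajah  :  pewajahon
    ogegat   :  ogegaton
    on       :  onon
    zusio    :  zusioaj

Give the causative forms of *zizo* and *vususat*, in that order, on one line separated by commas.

zizoaj, vususaton

Looking at the final sound of each stem: -hi when the stem ends in a sibilant (*datojiz*, *fekehiz*, *temus*); -on when the stem ends in a non-sibilant consonant (*pewajah*, *ogegat*, *on*); -aj when the stem ends in a vowel (*vavzi*, *zusio*).
*zizo*: final sound = /o/, a vowel → -aj → *zizoaj*.
Since the final sound of *vususat* is /t/ (a non-sibilant consonant), it takes -on, giving *vususaton*.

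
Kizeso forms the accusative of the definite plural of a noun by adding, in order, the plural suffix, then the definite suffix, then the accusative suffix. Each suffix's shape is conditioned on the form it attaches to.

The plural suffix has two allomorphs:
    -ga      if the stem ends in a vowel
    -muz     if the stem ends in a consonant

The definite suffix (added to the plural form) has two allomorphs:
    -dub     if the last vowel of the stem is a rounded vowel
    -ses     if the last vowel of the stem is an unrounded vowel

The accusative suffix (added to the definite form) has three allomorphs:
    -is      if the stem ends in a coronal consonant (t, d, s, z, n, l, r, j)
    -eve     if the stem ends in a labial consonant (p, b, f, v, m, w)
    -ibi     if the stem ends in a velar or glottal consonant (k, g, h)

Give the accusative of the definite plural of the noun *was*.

Since the final sound of *was* is /s/ (a consonant), it takes -muz, giving *wasmuz*.
The last vowel of the plural form *wasmuz* is /u/, which is a rounded vowel, so the definite suffix is -dub, giving *wasmuzdub*.
Since the final consonant of the definite form *wasmuzdub* is /b/ (labial), it takes -eve, giving *wasmuzdubeve*.

wasmuzdubeve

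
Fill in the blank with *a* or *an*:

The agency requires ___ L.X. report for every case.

an

The indefinite article is chosen by the initial *sound* of the following word, not its spelling.
The initialism *L.X.* is read letter by letter; the first letter, L, is pronounced /ɛl/, which begins with a vowel sound.
So the article is *an*: The agency requires an L.X. report for every case.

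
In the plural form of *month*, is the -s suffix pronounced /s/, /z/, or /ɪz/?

The stem *month* ends in a voiceless non-sibilant consonant.
The plural suffix surfaces as /ɪz/ after sibilants, /s/ after other voiceless consonants, and /z/ after other voiced sounds.
So the plural -s on *month* is pronounced /s/.

/s/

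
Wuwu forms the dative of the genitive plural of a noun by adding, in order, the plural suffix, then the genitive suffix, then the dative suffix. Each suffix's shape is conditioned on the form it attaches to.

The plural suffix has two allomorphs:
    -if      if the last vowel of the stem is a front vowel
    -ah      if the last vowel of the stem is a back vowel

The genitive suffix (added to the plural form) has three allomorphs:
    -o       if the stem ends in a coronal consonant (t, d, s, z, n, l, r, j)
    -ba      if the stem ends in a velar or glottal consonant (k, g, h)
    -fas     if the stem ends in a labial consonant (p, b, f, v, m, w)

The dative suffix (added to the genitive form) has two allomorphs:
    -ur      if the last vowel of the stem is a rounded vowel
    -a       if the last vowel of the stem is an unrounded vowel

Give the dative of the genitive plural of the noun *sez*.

seziffasa

The last vowel of *sez* is /e/, which is a front vowel, so the plural suffix is -if, giving *sezif*.
Since the final consonant of the plural form *sezif* is /f/ (labial), it takes -fas, giving *seziffas*.
The genitive form *seziffas* — last vowel /a/ (an unrounded vowel) → -a → *seziffasa*.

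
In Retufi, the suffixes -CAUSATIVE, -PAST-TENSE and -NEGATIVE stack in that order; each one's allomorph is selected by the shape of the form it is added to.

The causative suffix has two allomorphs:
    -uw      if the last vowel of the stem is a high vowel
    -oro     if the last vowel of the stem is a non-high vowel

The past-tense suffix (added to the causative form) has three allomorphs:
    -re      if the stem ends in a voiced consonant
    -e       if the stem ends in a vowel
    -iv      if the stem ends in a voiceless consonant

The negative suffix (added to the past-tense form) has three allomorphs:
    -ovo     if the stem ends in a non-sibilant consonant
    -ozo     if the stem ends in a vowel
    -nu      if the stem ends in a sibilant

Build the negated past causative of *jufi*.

jufiuwreozo

Since the last vowel of *jufi* is /i/ (a high vowel), it takes -uw, giving *jufiuw*.
Since the final sound of the causative form *jufiuw* is /w/ (a voiced consonant), it takes -re, giving *jufiuwre*.
Since the final sound of the past-tense form *jufiuwre* is /e/ (a vowel), it takes -ozo, giving *jufiuwreozo*.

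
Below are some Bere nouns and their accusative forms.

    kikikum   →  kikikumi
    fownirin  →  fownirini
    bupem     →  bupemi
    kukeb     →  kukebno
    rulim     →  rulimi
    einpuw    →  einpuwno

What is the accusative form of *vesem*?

vesemi

The alternation tracks the final consonant of the stem — -i when the stem ends in a nasal (*kikikum*, *fownirin*, *bupem*, *rulim*); -no when the stem ends in a non-nasal consonant (*kukeb*, *einpuw*).
*vesem* — final consonant /m/ (a nasal) → -i → *vesemi*.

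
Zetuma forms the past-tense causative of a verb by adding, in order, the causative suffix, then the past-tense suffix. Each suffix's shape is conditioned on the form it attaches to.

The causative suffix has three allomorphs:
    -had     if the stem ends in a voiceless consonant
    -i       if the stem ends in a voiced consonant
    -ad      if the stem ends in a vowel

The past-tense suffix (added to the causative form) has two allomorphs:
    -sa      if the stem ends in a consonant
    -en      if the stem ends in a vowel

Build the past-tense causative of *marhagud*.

marhagudien

*marhagud*: final sound = /d/, a voiced consonant → -i → *marhagudi*.
The final sound of the causative form *marhagudi* is /i/, which is a vowel, so the past-tense suffix is -en, giving *marhagudien*.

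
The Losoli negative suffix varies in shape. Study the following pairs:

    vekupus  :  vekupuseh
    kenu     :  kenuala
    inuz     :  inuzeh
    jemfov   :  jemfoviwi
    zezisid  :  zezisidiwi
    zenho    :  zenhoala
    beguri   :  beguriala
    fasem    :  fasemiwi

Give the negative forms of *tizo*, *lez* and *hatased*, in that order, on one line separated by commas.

The suffix is conditioned by the final sound: -eh when the stem ends in a sibilant (*vekupus*, *inuz*); -iwi when the stem ends in a non-sibilant consonant (*jemfov*, *zezisid*, *fasem*); -ala when the stem ends in a vowel (*kenu*, *zenho*, *beguri*).
*tizo* — final sound /o/ (a vowel) → -ala → *tizoala*.
*lez*: final sound = /z/, a sibilant → -eh → *lezeh*.
Since the final sound of *hatased* is /d/ (a non-sibilant consonant), it takes -iwi, giving *hatasediwi*.

tizoala, lezeh, hatasediwi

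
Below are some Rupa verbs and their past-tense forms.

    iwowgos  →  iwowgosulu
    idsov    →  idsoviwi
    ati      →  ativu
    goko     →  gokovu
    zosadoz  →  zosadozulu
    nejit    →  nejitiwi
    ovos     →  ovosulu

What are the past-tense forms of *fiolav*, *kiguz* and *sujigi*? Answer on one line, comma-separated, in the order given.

fiolaviwi, kiguzulu, sujigivu

The alternation tracks the final sound of the stem — -ulu when the stem ends in a sibilant (*iwowgos*, *zosadoz*, *ovos*); -iwi when the stem ends in a non-sibilant consonant (*idsov*, *nejit*); -vu when the stem ends in a vowel (*ati*, *goko*).
*fiolav*: final sound = /v/, a non-sibilant consonant → -iwi → *fiolaviwi*.
*kiguz* — final sound /z/ (a sibilant) → -ulu → *kiguzulu*.
The final sound of *sujigi* is /i/, which is a vowel, so the suffix is -vu, giving *sujigivu*.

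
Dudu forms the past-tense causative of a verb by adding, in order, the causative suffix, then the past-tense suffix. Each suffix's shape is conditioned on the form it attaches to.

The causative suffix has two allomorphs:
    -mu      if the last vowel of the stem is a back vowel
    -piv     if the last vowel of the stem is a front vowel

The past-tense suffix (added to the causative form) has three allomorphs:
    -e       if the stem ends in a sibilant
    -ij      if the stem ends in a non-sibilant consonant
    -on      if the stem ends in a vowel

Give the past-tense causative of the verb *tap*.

Since the last vowel of *tap* is /a/ (a back vowel), it takes -mu, giving *tapmu*.
Since the final sound of the causative form *tapmu* is /u/ (a vowel), it takes -on, giving *tapmuon*.

tapmuon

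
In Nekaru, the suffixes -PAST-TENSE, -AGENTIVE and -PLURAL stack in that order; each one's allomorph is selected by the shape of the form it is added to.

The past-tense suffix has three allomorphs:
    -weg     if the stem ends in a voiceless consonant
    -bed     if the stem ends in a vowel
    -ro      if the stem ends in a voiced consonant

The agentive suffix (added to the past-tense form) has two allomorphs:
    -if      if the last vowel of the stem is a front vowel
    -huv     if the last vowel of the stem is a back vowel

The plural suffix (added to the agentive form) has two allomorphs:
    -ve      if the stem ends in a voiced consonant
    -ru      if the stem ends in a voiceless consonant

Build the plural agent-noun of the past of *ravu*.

ravubedifru

The final sound of *ravu* is /u/, which is a vowel, so the past-tense suffix is -bed, giving *ravubed*.
Since the last vowel of the past-tense form *ravubed* is /e/ (a front vowel), it takes -if, giving *ravubedif*.
The agentive form *ravubedif*: final consonant = /f/, voiceless → -ru → *ravubedifru*.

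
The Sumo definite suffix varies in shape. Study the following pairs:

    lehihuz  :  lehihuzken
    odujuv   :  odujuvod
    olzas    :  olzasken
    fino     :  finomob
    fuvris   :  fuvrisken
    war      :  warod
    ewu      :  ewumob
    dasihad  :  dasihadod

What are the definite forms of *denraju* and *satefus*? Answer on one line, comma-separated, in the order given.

denrajumob, satefusken

The alternation tracks the final sound of the stem — -ken when the stem ends in a sibilant (*lehihuz*, *olzas*, *fuvris*); -od when the stem ends in a non-sibilant consonant (*odujuv*, *war*, *dasihad*); -mob when the stem ends in a vowel (*fino*, *ewu*).
Since the final sound of *denraju* is /u/ (a vowel), it takes -mob, giving *denrajumob*.
*satefus*: final sound = /s/, a sibilant → -ken → *satefusken*.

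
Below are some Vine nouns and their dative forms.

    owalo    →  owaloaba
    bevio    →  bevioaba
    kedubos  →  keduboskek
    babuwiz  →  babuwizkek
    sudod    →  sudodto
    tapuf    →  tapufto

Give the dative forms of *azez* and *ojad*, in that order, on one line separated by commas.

The suffix is conditioned by the final sound: -kek when the stem ends in a sibilant (*kedubos*, *babuwiz*); -to when the stem ends in a non-sibilant consonant (*sudod*, *tapuf*); -aba when the stem ends in a vowel (*owalo*, *bevio*).
*azez*: final sound = /z/, a sibilant → -kek → *azezkek*.
*ojad* — final sound /d/ (a non-sibilant consonant) → -to → *ojadto*.

azezkek, ojadto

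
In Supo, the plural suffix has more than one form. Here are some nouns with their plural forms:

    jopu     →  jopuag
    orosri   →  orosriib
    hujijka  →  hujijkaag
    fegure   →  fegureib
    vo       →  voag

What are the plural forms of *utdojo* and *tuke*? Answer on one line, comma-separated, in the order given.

The suffix is conditioned by the last vowel: -ib when the last vowel of the stem is a front vowel (*orosri*, *fegure*); -ag when the last vowel of the stem is a back vowel (*jopu*, *hujijka*, *vo*).
*utdojo* — last vowel /o/ (a back vowel) → -ag → *utdojoag*.
*tuke*: last vowel = /e/, a front vowel → -ib → *tukeib*.

utdojoag, tukeib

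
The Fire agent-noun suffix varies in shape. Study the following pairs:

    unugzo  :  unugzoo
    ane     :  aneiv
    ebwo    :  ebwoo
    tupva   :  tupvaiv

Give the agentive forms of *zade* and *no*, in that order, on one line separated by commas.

zadeiv, noo

The suffix is conditioned by the last vowel: -o when the last vowel of the stem is a rounded vowel (*unugzo*, *ebwo*); -iv when the last vowel of the stem is an unrounded vowel (*ane*, *tupva*).
The last vowel of *zade* is /e/, which is an unrounded vowel, so the suffix is -iv, giving *zadeiv*.
*no*: last vowel = /o/, a rounded vowel → -o → *noo*.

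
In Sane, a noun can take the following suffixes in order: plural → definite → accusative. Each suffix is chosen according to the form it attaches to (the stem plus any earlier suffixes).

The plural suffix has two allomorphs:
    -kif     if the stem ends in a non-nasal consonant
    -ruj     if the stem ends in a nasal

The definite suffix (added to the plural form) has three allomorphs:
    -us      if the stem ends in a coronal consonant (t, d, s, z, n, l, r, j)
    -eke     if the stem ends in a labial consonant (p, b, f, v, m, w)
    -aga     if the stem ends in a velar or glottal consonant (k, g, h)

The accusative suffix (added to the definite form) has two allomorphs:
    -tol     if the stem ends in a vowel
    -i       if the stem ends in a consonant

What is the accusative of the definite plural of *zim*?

*zim*: final consonant = /m/, a nasal → -ruj → *zimruj*.
The final consonant of the plural form *zimruj* is /j/, which is coronal, so the definite suffix is -us, giving *zimrujus*.
The definite form *zimrujus*: final sound = /s/, a consonant → -i → *zimrujusi*.

zimrujusi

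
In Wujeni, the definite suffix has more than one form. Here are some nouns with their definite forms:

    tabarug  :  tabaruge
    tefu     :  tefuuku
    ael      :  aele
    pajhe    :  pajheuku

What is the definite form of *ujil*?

ujile

The suffix is conditioned by the final sound: -e when the stem ends in a consonant (*tabarug*, *ael*); -uku when the stem ends in a vowel (*tefu*, *pajhe*).
*ujil* — final sound /l/ (a consonant) → -e → *ujile*.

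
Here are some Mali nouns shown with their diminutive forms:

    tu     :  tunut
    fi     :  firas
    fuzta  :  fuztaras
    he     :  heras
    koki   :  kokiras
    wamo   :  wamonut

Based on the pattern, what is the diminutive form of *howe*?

howeras

Looking at the last vowel of each stem: -nut when the last vowel of the stem is a rounded vowel (*tu*, *wamo*); -ras when the last vowel of the stem is an unrounded vowel (*fi*, *fuzta*, *he*, *koki*).
*howe* — last vowel /e/ (an unrounded vowel) → -ras → *howeras*.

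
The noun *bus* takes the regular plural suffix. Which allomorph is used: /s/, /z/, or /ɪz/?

The stem *bus* ends in a sibilant (/s, z, ʃ, ʒ, tʃ, dʒ/).
The plural suffix surfaces as /ɪz/ after sibilants, /s/ after other voiceless consonants, and /z/ after other voiced sounds.
So the plural -s on *bus* is pronounced /ɪz/.

/ɪz/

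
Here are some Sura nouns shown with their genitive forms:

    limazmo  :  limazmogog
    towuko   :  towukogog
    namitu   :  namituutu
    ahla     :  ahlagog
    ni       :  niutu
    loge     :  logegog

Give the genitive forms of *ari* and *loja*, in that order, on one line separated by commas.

The pattern is height harmony: -utu when the last vowel of the stem is a high vowel (*namitu*, *ni*); -gog when the last vowel of the stem is a non-high vowel (*limazmo*, *towuko*, *ahla*, *loge*).
The last vowel of *ari* is /i/, which is a high vowel, so the suffix is -utu, giving *ariutu*.
*loja* — last vowel /a/ (a non-high vowel) → -gog → *lojagog*.

ariutu, lojagog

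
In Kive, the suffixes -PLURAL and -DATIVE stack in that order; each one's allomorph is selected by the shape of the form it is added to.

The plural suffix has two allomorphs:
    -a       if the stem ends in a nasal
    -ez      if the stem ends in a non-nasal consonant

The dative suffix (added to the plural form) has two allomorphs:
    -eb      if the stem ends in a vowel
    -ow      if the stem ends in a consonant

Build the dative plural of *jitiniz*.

*jitiniz*: final consonant = /z/, non-nasal → -ez → *jitinizez*.
Since the final sound of the plural form *jitinizez* is /z/ (a consonant), it takes -ow, giving *jitinizezow*.

jitinizezow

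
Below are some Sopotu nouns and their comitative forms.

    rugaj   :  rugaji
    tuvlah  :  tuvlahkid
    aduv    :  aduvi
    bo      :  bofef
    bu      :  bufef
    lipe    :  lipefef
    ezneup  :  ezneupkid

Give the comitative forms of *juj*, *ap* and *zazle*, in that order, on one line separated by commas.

The suffix is conditioned by the final sound: -kid when the stem ends in a voiceless consonant (*tuvlah*, *ezneup*); -i when the stem ends in a voiced consonant (*rugaj*, *aduv*); -fef when the stem ends in a vowel (*bo*, *bu*, *lipe*).
Since the final sound of *juj* is /j/ (a voiced consonant), it takes -i, giving *juji*.
The final sound of *ap* is /p/, which is a voiceless consonant, so the suffix is -kid, giving *apkid*.
*zazle*: final sound = /e/, a vowel → -fef → *zazlefef*.

juji, apkid, zazlefef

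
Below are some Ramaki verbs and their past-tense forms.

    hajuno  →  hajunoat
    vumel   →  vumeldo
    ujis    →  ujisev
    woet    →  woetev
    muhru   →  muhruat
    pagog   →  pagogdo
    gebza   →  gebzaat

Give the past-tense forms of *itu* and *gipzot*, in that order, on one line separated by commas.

The suffix is conditioned by the final sound: -ev when the stem ends in a voiceless consonant (*ujis*, *woet*); -do when the stem ends in a voiced consonant (*vumel*, *pagog*); -at when the stem ends in a vowel (*hajuno*, *muhru*, *gebza*).
*itu* — final sound /u/ (a vowel) → -at → *ituat*.
The final sound of *gipzot* is /t/, which is a voiceless consonant, so the suffix is -ev, giving *gipzotev*.

ituat, gipzotev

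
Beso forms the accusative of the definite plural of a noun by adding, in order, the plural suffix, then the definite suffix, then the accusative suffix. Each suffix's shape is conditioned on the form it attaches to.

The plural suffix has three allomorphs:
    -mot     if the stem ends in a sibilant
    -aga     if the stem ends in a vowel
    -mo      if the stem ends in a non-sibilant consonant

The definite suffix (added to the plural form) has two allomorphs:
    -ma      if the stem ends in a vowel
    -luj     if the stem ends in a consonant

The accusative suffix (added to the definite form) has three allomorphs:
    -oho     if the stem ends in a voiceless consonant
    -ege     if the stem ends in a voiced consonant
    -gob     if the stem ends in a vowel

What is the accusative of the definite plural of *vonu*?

The final sound of *vonu* is /u/, which is a vowel, so the plural suffix is -aga, giving *vonuaga*.
The final sound of the plural form *vonuaga* is /a/, which is a vowel, so the definite suffix is -ma, giving *vonuagama*.
The definite form *vonuagama* — final sound /a/ (a vowel) → -gob → *vonuagamagob*.

vonuagamagob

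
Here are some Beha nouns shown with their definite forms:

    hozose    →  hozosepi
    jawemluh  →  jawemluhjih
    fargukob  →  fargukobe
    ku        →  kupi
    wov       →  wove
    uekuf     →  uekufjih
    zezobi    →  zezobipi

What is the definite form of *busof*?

busofjih

The alternation tracks the final sound of the stem — -jih when the stem ends in a voiceless consonant (*jawemluh*, *uekuf*); -e when the stem ends in a voiced consonant (*fargukob*, *wov*); -pi when the stem ends in a vowel (*hozose*, *ku*, *zezobi*).
Since the final sound of *busof* is /f/ (a voiceless consonant), it takes -jih, giving *busofjih*.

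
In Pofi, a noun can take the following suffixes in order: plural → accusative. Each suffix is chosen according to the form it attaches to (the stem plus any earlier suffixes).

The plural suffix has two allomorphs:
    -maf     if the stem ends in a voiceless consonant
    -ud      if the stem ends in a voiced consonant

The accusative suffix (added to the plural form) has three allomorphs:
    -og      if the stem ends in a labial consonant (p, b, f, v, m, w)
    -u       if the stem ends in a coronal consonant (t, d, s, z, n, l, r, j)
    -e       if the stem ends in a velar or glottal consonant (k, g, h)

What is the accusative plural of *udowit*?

Since the final consonant of *udowit* is /t/ (voiceless), it takes -maf, giving *udowitmaf*.
The final consonant of the plural form *udowitmaf* is /f/, which is labial, so the accusative suffix is -og, giving *udowitmafog*.

udowitmafog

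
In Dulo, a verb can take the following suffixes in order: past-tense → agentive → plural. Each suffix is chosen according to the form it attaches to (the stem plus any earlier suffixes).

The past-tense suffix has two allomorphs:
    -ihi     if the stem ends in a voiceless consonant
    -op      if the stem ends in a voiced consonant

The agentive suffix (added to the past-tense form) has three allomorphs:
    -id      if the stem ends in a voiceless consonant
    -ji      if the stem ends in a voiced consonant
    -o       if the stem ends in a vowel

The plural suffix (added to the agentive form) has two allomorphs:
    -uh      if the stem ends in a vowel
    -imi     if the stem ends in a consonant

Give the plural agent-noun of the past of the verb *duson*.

dusonopidimi

*duson* — final consonant /n/ (voiced) → -op → *dusonop*.
The past-tense form *dusonop*: final sound = /p/, a voiceless consonant → -id → *dusonopid*.
Since the final sound of the agentive form *dusonopid* is /d/ (a consonant), it takes -imi, giving *dusonopidimi*.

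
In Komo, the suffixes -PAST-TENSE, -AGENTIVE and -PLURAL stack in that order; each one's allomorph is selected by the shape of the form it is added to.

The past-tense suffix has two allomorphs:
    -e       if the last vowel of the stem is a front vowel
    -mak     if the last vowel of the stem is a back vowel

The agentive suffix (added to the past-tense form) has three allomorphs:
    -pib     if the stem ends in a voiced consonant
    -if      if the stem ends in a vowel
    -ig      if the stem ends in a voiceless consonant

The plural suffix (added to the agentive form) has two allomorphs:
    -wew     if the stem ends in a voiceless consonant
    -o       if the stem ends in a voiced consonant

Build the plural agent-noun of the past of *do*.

Since the last vowel of *do* is /o/ (a back vowel), it takes -mak, giving *domak*.
The past-tense form *domak*: final sound = /k/, a voiceless consonant → -ig → *domakig*.
Since the final consonant of the agentive form *domakig* is /g/ (voiced), it takes -o, giving *domakigo*.

domakigo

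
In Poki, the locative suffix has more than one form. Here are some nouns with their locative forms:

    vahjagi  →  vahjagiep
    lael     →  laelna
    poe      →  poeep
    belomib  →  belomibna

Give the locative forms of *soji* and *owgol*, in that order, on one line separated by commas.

The suffix is conditioned by the final sound: -na when the stem ends in a consonant (*lael*, *belomib*); -ep when the stem ends in a vowel (*vahjagi*, *poe*).
*soji*: final sound = /i/, a vowel → -ep → *sojiep*.
Since the final sound of *owgol* is /l/ (a consonant), it takes -na, giving *owgolna*.

sojiep, owgolna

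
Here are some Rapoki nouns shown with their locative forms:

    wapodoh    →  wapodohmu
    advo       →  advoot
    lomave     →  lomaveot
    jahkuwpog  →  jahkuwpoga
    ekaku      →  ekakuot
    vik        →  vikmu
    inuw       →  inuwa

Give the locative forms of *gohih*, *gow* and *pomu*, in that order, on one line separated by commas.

gohihmu, gowa, pomuot

The suffix is conditioned by the final sound: -mu when the stem ends in a voiceless consonant (*wapodoh*, *vik*); -a when the stem ends in a voiced consonant (*jahkuwpog*, *inuw*); -ot when the stem ends in a vowel (*advo*, *lomave*, *ekaku*).
*gohih*: final sound = /h/, a voiceless consonant → -mu → *gohihmu*.
Since the final sound of *gow* is /w/ (a voiced consonant), it takes -a, giving *gowa*.
The final sound of *pomu* is /u/, which is a vowel, so the suffix is -ot, giving *pomuot*.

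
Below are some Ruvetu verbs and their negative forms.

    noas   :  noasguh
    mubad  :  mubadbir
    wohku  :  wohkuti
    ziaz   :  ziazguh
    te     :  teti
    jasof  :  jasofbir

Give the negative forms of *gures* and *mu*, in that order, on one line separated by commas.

The suffix is conditioned by the final sound: -guh when the stem ends in a sibilant (*noas*, *ziaz*); -bir when the stem ends in a non-sibilant consonant (*mubad*, *jasof*); -ti when the stem ends in a vowel (*wohku*, *te*).
Since the final sound of *gures* is /s/ (a sibilant), it takes -guh, giving *guresguh*.
The final sound of *mu* is /u/, which is a vowel, so the suffix is -ti, giving *muti*.

guresguh, muti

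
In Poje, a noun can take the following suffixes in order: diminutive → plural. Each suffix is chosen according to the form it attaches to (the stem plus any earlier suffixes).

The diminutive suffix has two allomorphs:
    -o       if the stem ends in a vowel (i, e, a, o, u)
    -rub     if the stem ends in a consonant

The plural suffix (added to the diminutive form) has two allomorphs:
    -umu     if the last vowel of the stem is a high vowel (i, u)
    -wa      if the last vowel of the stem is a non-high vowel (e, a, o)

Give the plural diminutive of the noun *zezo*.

The final sound of *zezo* is /o/, which is a vowel, so the diminutive suffix is -o, giving *zezoo*.
The diminutive form *zezoo* — last vowel /o/ (a non-high vowel) → -wa → *zezoowa*.

zezoowa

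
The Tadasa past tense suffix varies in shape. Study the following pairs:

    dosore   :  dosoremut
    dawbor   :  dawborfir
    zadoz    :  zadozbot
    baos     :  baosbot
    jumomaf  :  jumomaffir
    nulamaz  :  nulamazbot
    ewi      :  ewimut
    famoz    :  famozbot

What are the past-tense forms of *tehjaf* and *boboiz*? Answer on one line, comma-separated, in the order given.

The alternation tracks the final sound of the stem — -bot when the stem ends in a sibilant (*zadoz*, *baos*, *nulamaz*, *famoz*); -fir when the stem ends in a non-sibilant consonant (*dawbor*, *jumomaf*); -mut when the stem ends in a vowel (*dosore*, *ewi*).
*tehjaf*: final sound = /f/, a non-sibilant consonant → -fir → *tehjaffir*.
*boboiz*: final sound = /z/, a sibilant → -bot → *boboizbot*.

tehjaffir, boboizbot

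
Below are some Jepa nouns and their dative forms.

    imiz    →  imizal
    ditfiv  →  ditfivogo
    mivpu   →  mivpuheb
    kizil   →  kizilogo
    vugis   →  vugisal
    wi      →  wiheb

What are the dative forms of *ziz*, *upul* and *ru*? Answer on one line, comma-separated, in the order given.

The alternation tracks the final sound of the stem — -al when the stem ends in a sibilant (*imiz*, *vugis*); -ogo when the stem ends in a non-sibilant consonant (*ditfiv*, *kizil*); -heb when the stem ends in a vowel (*mivpu*, *wi*).
*ziz* — final sound /z/ (a sibilant) → -al → *zizal*.
*upul*: final sound = /l/, a non-sibilant consonant → -ogo → *upulogo*.
Since the final sound of *ru* is /u/ (a vowel), it takes -heb, giving *ruheb*.

zizal, upulogo, ruheb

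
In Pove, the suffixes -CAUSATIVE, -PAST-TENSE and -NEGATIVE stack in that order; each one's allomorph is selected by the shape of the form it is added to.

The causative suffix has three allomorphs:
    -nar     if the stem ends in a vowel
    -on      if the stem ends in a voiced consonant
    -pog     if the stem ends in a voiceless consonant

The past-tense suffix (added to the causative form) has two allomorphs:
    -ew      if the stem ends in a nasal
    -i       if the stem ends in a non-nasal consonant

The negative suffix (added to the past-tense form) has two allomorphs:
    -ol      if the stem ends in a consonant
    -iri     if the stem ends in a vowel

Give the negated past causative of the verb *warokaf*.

warokafpogiiri

The final sound of *warokaf* is /f/, which is a voiceless consonant, so the causative suffix is -pog, giving *warokafpog*.
The final consonant of the causative form *warokafpog* is /g/, which is non-nasal, so the past-tense suffix is -i, giving *warokafpogi*.
The past-tense form *warokafpogi* — final sound /i/ (a vowel) → -iri → *warokafpogiiri*.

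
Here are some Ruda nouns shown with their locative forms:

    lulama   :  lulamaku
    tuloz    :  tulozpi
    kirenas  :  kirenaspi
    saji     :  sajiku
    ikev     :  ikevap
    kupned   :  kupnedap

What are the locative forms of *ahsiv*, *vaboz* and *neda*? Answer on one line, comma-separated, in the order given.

Looking at the final sound of each stem: -pi when the stem ends in a sibilant (*tuloz*, *kirenas*); -ap when the stem ends in a non-sibilant consonant (*ikev*, *kupned*); -ku when the stem ends in a vowel (*lulama*, *saji*).
*ahsiv*: final sound = /v/, a non-sibilant consonant → -ap → *ahsivap*.
*vaboz*: final sound = /z/, a sibilant → -pi → *vabozpi*.
Since the final sound of *neda* is /a/ (a vowel), it takes -ku, giving *nedaku*.

ahsivap, vabozpi, nedaku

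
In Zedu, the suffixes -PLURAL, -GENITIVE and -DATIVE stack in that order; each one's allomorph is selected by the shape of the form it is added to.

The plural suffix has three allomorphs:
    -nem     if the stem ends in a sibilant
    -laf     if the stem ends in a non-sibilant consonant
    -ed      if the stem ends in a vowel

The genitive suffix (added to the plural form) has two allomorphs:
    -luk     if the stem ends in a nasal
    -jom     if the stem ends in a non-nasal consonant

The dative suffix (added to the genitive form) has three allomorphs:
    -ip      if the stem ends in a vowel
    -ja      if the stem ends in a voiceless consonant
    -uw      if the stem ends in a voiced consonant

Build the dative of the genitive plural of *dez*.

The final sound of *dez* is /z/, which is a sibilant, so the plural suffix is -nem, giving *deznem*.
The plural form *deznem* — final consonant /m/ (a nasal) → -luk → *deznemluk*.
Since the final sound of the genitive form *deznemluk* is /k/ (a voiceless consonant), it takes -ja, giving *deznemlukja*.

deznemlukja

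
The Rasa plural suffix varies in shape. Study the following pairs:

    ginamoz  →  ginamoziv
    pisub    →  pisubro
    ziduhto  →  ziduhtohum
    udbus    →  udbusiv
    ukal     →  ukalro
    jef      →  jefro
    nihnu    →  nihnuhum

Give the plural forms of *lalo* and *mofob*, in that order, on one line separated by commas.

The alternation tracks the final sound of the stem — -iv when the stem ends in a sibilant (*ginamoz*, *udbus*); -ro when the stem ends in a non-sibilant consonant (*pisub*, *ukal*, *jef*); -hum when the stem ends in a vowel (*ziduhto*, *nihnu*).
*lalo* — final sound /o/ (a vowel) → -hum → *lalohum*.
*mofob* — final sound /b/ (a non-sibilant consonant) → -ro → *mofobro*.

lalohum, mofobro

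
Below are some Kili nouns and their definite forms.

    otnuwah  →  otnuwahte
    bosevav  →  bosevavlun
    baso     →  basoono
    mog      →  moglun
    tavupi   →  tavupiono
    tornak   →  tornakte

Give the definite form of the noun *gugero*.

The suffix is conditioned by the final sound: -te when the stem ends in a voiceless consonant (*otnuwah*, *tornak*); -lun when the stem ends in a voiced consonant (*bosevav*, *mog*); -ono when the stem ends in a vowel (*baso*, *tavupi*).
*gugero*: final sound = /o/, a vowel → -ono → *gugeroono*.

gugeroono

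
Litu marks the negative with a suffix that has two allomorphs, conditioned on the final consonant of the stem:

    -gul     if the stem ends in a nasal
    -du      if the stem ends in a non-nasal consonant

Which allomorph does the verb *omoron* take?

*omoron* — final consonant /n/ (a nasal) → -gul.

-gul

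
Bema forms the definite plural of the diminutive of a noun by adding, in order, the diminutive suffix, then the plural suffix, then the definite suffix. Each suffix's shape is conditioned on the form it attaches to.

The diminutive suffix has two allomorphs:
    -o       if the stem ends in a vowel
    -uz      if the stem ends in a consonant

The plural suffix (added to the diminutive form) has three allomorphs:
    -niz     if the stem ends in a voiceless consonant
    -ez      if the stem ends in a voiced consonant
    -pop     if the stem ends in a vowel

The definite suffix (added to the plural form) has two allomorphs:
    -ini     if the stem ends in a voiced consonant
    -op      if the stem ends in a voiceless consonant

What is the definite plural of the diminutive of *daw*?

dawuzezini

Since the final sound of *daw* is /w/ (a consonant), it takes -uz, giving *dawuz*.
The final sound of the diminutive form *dawuz* is /z/, which is a voiced consonant, so the plural suffix is -ez, giving *dawuzez*.
The plural form *dawuzez*: final consonant = /z/, voiced → -ini → *dawuzezini*.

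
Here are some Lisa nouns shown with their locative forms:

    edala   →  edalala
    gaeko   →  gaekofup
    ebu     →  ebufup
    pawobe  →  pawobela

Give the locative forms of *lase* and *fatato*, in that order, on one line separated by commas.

Looking at the last vowel of each stem: -fup when the last vowel of the stem is a rounded vowel (*gaeko*, *ebu*); -la when the last vowel of the stem is an unrounded vowel (*edala*, *pawobe*).
*lase*: last vowel = /e/, an unrounded vowel → -la → *lasela*.
The last vowel of *fatato* is /o/, which is a rounded vowel, so the suffix is -fup, giving *fatatofup*.

lasela, fatatofup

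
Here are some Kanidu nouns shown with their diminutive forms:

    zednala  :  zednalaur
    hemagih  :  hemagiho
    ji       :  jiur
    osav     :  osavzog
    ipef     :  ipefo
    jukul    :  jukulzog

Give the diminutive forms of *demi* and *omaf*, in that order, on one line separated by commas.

demiur, omafo

The suffix is conditioned by the final sound: -o when the stem ends in a voiceless consonant (*hemagih*, *ipef*); -zog when the stem ends in a voiced consonant (*osav*, *jukul*); -ur when the stem ends in a vowel (*zednala*, *ji*).
*demi* — final sound /i/ (a vowel) → -ur → *demiur*.
*omaf* — final sound /f/ (a voiceless consonant) → -o → *omafo*.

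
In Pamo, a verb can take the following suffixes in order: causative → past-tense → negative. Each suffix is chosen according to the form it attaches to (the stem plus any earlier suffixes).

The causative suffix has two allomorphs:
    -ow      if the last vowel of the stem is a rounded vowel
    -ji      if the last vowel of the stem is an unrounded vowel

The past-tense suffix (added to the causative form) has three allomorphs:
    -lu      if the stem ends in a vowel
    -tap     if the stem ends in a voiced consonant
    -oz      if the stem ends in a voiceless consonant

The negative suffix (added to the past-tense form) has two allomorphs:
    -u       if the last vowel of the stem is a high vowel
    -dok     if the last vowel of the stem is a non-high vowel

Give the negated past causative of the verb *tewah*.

tewahjiluu

The last vowel of *tewah* is /a/, which is an unrounded vowel, so the causative suffix is -ji, giving *tewahji*.
Since the final sound of the causative form *tewahji* is /i/ (a vowel), it takes -lu, giving *tewahjilu*.
The past-tense form *tewahjilu* — last vowel /u/ (a high vowel) → -u → *tewahjiluu*.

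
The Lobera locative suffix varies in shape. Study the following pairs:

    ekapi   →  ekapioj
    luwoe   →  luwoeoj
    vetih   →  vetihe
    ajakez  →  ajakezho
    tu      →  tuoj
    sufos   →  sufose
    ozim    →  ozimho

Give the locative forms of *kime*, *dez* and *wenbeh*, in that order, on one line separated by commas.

kimeoj, dezho, wenbehe

The alternation tracks the final sound of the stem — -e when the stem ends in a voiceless consonant (*vetih*, *sufos*); -ho when the stem ends in a voiced consonant (*ajakez*, *ozim*); -oj when the stem ends in a vowel (*ekapi*, *luwoe*, *tu*).
*kime* — final sound /e/ (a vowel) → -oj → *kimeoj*.
*dez*: final sound = /z/, a voiced consonant → -ho → *dezho*.
*wenbeh*: final sound = /h/, a voiceless consonant → -e → *wenbehe*.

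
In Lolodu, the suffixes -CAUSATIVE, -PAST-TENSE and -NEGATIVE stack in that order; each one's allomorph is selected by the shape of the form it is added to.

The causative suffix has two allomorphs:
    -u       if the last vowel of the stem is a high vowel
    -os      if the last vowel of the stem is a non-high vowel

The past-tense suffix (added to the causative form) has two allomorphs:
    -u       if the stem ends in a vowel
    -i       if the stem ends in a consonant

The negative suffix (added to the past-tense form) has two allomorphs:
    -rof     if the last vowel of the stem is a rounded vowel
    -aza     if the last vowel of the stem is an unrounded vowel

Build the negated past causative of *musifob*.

*musifob* — last vowel /o/ (a non-high vowel) → -os → *musifobos*.
Since the final sound of the causative form *musifobos* is /s/ (a consonant), it takes -i, giving *musifobosi*.
Since the last vowel of the past-tense form *musifobosi* is /i/ (an unrounded vowel), it takes -aza, giving *musifobosiaza*.

musifobosiaza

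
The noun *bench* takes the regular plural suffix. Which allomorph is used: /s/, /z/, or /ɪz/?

The stem *bench* ends in a sibilant (/s, z, ʃ, ʒ, tʃ, dʒ/).
The plural suffix surfaces as /ɪz/ after sibilants, /s/ after other voiceless consonants, and /z/ after other voiced sounds.
So the plural -s on *bench* is pronounced /ɪz/.

/ɪz/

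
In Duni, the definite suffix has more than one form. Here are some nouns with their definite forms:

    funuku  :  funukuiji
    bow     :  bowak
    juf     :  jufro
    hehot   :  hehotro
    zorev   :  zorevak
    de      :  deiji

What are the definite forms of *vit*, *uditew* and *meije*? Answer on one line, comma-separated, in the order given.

vitro, uditewak, meijeiji

Looking at the final sound of each stem: -ro when the stem ends in a voiceless consonant (*juf*, *hehot*); -ak when the stem ends in a voiced consonant (*bow*, *zorev*); -iji when the stem ends in a vowel (*funuku*, *de*).
The final sound of *vit* is /t/, which is a voiceless consonant, so the suffix is -ro, giving *vitro*.
The final sound of *uditew* is /w/, which is a voiced consonant, so the suffix is -ak, giving *uditewak*.
Since the final sound of *meije* is /e/ (a vowel), it takes -iji, giving *meijeiji*.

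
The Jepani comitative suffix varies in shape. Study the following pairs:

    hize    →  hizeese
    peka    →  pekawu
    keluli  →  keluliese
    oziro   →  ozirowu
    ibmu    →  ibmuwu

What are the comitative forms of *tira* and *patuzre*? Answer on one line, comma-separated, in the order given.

Looking at the last vowel of each stem: -ese when the last vowel of the stem is a front vowel (*hize*, *keluli*); -wu when the last vowel of the stem is a back vowel (*peka*, *oziro*, *ibmu*).
*tira*: last vowel = /a/, a back vowel → -wu → *tirawu*.
*patuzre*: last vowel = /e/, a front vowel → -ese → *patuzreese*.

tirawu, patuzreese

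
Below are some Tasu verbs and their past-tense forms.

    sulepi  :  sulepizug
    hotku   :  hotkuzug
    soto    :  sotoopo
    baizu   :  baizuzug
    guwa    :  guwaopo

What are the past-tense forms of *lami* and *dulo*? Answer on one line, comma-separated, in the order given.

lamizug, duloopo

The pattern is height harmony: -zug when the last vowel of the stem is a high vowel (*sulepi*, *hotku*, *baizu*); -opo when the last vowel of the stem is a non-high vowel (*soto*, *guwa*).
*lami* — last vowel /i/ (a high vowel) → -zug → *lamizug*.
Since the last vowel of *dulo* is /o/ (a non-high vowel), it takes -opo, giving *duloopo*.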